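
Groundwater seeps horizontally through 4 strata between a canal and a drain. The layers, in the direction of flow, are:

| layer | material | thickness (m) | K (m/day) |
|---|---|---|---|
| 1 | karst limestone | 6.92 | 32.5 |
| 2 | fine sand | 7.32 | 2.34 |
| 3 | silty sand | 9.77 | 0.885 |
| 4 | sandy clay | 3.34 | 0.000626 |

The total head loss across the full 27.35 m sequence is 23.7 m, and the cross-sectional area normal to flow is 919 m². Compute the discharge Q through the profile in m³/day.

4.07

Flow is perpendicular to layering, so the layers act in series and the equivalent K is the thickness-weighted harmonic mean.
Total thickness L = 6.92 + 7.32 + 9.77 + 3.34 = 27.35 m.
Σ(b_i/K_i) = 6.92/32.5 + 7.32/2.34 + 9.77/0.885 + 3.34/0.000626 = 5350 d.
K_eq = L / Σ(b_i/K_i) = 27.35 / 5350 = 0.005112 m/day.
Q = K_eq · A · (Δh/L) = 0.005112 × 919 × (23.7/27.35) = 4.071 m³/day.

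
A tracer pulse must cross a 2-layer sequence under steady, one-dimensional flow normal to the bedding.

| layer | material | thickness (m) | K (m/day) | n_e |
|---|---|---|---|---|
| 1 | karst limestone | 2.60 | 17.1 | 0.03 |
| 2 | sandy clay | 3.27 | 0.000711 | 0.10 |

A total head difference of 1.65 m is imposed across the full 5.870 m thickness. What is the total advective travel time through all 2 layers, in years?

With flow normal to the layers, continuity requires the same specific discharge q through every layer.
Σ(b_i/K_i) = 2.60/17.1 + 3.27/0.000711 = 4599 d.
q = Δh / Σ(b_i/K_i) = 1.65 / 4599 = 0.0003587 m/day.
In each layer the seepage velocity is v_i = q/n_i, so the layer transit time is t_i = b_i·n_i / q:
  layer 1 (karst limestone): t_1 = 2.60 × 0.03 / 0.0003587 = 217.4 d
  layer 2 (sandy clay): t_2 = 3.27 × 0.10 / 0.0003587 = 911.5 d
Total t = Σ t_i = 1129 days = 3.091 years.

3.09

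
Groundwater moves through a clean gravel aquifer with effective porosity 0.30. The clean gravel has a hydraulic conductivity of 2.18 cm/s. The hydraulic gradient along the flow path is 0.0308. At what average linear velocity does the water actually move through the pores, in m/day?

Convert K: 2.18 cm/s × 864 = 1884 m/day.
Hydraulic gradient i = 0.0308.
Darcy flux q = K · i = 1884 × 0.03080 = 58.01 m/day.
Seepage velocity v = q / n_e = 58.01 / 0.30 = 193.4 m/day.

193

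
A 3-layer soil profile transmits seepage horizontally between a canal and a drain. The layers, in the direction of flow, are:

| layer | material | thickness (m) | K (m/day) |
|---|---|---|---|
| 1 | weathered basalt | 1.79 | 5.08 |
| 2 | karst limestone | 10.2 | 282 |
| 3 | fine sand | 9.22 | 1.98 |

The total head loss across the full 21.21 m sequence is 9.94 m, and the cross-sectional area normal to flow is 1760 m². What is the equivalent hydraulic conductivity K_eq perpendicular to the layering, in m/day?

4.20

Flow is perpendicular to layering, so the layers act in series and the equivalent K is the thickness-weighted harmonic mean.
Total thickness L = 1.79 + 10.2 + 9.22 = 21.21 m.
Σ(b_i/K_i) = 1.79/5.08 + 10.2/282 + 9.22/1.98 = 5.045 d.
K_eq = L / Σ(b_i/K_i) = 21.21 / 5.045 = 4.204 m/day.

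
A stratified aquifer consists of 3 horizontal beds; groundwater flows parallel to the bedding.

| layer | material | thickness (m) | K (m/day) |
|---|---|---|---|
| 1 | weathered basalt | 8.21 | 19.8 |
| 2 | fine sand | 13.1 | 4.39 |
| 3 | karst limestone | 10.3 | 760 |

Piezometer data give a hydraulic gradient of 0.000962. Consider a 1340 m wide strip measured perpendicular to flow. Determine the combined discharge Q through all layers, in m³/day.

10400

Flow is parallel to layering, so each bed carries its own Darcy discharge and the transmissivities add.
Σ(K_i·b_i) = 19.8×8.21 + 4.39×13.1 + 760×10.3 = 8048 m²/day.
Hydraulic gradient i = 0.000962.
Q = Σ(K_i·b_i) · W · i = 8048 × 1340 × 0.0009620 = 10375 m³/day.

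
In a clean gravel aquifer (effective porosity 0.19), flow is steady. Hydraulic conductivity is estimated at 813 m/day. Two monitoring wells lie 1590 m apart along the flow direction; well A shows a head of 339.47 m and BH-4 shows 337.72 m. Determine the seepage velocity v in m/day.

4.71

Hydraulic gradient i = (339.47 − 337.72) / 1590 = 1.75 / 1590 = 0.001101.
Darcy flux q = K · i = 813.0 × 0.001101 = 0.8948 m/day.
Seepage velocity v = q / n_e = 0.8948 / 0.19 = 4.710 m/day.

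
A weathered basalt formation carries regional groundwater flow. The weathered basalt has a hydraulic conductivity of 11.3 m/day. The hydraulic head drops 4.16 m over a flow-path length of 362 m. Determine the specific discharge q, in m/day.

Hydraulic gradient i = Δh / L = 4.16 / 362 = 0.01149.
Specific discharge q = K · i = 11.30 × 0.01149 = 0.1299 m/day.

0.130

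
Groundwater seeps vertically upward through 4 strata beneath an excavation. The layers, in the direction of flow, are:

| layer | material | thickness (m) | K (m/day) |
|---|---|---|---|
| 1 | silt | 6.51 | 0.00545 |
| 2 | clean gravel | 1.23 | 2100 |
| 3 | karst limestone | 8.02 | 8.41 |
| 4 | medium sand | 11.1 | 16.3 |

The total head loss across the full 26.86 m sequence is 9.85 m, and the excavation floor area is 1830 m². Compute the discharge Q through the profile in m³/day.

15.1

Flow is perpendicular to layering, so the layers act in series and the equivalent K is the thickness-weighted harmonic mean.
Total thickness L = 6.51 + 1.23 + 8.02 + 11.1 = 26.86 m.
Σ(b_i/K_i) = 6.51/0.00545 + 1.23/2100 + 8.02/8.41 + 11.1/16.3 = 1196 d.
K_eq = L / Σ(b_i/K_i) = 26.86 / 1196 = 0.02246 m/day.
Q = K_eq · A · (Δh/L) = 0.02246 × 1830 × (9.85/26.86) = 15.07 m³/day.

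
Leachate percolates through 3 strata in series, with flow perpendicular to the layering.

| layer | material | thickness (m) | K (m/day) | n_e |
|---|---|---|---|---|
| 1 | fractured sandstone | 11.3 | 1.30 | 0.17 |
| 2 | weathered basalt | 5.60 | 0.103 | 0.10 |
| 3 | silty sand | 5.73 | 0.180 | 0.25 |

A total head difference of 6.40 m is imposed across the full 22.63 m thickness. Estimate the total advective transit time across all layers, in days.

58.0

With flow normal to the layers, continuity requires the same specific discharge q through every layer.
Σ(b_i/K_i) = 11.3/1.30 + 5.60/0.103 + 5.73/0.180 = 94.89 d.
q = Δh / Σ(b_i/K_i) = 6.40 / 94.89 = 0.06744 m/day.
In each layer the seepage velocity is v_i = q/n_i, so the layer transit time is t_i = b_i·n_i / q:
  layer 1 (fractured sandstone): t_1 = 11.3 × 0.17 / 0.06744 = 28.48 d
  layer 2 (weathered basalt): t_2 = 5.60 × 0.10 / 0.06744 = 8.303 d
  layer 3 (silty sand): t_3 = 5.73 × 0.25 / 0.06744 = 21.24 d
Total t = Σ t_i = 58.03 days.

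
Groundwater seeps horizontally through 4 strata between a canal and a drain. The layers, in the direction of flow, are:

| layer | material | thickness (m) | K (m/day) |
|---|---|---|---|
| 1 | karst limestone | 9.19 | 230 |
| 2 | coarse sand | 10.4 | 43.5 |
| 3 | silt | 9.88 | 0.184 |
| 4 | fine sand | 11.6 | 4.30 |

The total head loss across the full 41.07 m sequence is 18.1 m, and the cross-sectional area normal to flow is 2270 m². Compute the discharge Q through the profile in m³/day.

725

Flow is perpendicular to layering, so the layers act in series and the equivalent K is the thickness-weighted harmonic mean.
Total thickness L = 9.19 + 10.4 + 9.88 + 11.6 = 41.07 m.
Σ(b_i/K_i) = 9.19/230 + 10.4/43.5 + 9.88/0.184 + 11.6/4.30 = 56.67 d.
K_eq = L / Σ(b_i/K_i) = 41.07 / 56.67 = 0.7247 m/day.
Q = K_eq · A · (Δh/L) = 0.7247 × 2270 × (18.1/41.07) = 725.0 m³/day.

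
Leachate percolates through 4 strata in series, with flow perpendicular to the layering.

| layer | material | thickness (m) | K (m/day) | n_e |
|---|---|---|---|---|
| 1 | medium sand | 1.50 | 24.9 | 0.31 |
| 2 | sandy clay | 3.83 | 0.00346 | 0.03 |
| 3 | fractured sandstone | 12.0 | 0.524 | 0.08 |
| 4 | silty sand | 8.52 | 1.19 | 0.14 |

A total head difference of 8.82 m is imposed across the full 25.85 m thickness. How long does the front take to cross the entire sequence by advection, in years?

With flow normal to the layers, continuity requires the same specific discharge q through every layer.
Σ(b_i/K_i) = 1.50/24.9 + 3.83/0.00346 + 12.0/0.524 + 8.52/1.19 = 1137 d.
q = Δh / Σ(b_i/K_i) = 8.82 / 1137 = 0.007757 m/day.
In each layer the seepage velocity is v_i = q/n_i, so the layer transit time is t_i = b_i·n_i / q:
  layer 1 (medium sand): t_1 = 1.50 × 0.31 / 0.007757 = 59.95 d
  layer 2 (sandy clay): t_2 = 3.83 × 0.03 / 0.007757 = 14.81 d
  layer 3 (fractured sandstone): t_3 = 12.0 × 0.08 / 0.007757 = 123.8 d
  layer 4 (silty sand): t_4 = 8.52 × 0.14 / 0.007757 = 153.8 d
Total t = Σ t_i = 352.3 days = 0.9645 years.

0.965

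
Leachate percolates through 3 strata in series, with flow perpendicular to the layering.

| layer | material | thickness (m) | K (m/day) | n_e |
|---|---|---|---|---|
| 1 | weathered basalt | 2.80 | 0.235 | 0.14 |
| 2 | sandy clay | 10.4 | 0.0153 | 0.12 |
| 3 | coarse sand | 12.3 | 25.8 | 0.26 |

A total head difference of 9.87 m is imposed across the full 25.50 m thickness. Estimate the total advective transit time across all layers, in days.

With flow normal to the layers, continuity requires the same specific discharge q through every layer.
Σ(b_i/K_i) = 2.80/0.235 + 10.4/0.0153 + 12.3/25.8 = 692.1 d.
q = Δh / Σ(b_i/K_i) = 9.87 / 692.1 = 0.01426 m/day.
In each layer the seepage velocity is v_i = q/n_i, so the layer transit time is t_i = b_i·n_i / q:
  layer 1 (weathered basalt): t_1 = 2.80 × 0.14 / 0.01426 = 27.49 d
  layer 2 (sandy clay): t_2 = 10.4 × 0.12 / 0.01426 = 87.52 d
  layer 3 (coarse sand): t_3 = 12.3 × 0.26 / 0.01426 = 224.3 d
Total t = Σ t_i = 339.3 days.

339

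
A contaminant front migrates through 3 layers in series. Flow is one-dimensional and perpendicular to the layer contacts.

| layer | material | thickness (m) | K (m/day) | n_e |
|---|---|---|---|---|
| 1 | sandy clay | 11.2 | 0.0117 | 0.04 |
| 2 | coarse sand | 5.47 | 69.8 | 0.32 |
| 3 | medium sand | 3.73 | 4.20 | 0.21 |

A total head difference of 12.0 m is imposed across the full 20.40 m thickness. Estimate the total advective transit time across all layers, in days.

With flow normal to the layers, continuity requires the same specific discharge q through every layer.
Σ(b_i/K_i) = 11.2/0.0117 + 5.47/69.8 + 3.73/4.20 = 958.2 d.
q = Δh / Σ(b_i/K_i) = 12.0 / 958.2 = 0.01252 m/day.
In each layer the seepage velocity is v_i = q/n_i, so the layer transit time is t_i = b_i·n_i / q:
  layer 1 (sandy clay): t_1 = 11.2 × 0.04 / 0.01252 = 35.77 d
  layer 2 (coarse sand): t_2 = 5.47 × 0.32 / 0.01252 = 139.8 d
  layer 3 (medium sand): t_3 = 3.73 × 0.21 / 0.01252 = 62.55 d
Total t = Σ t_i = 238.1 days.

238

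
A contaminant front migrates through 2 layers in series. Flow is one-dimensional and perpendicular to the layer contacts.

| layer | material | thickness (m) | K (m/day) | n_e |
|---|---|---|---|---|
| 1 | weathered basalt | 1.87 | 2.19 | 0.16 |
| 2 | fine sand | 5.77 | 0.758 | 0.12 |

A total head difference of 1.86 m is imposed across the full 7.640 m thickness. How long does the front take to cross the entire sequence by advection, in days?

With flow normal to the layers, continuity requires the same specific discharge q through every layer.
Σ(b_i/K_i) = 1.87/2.19 + 5.77/0.758 = 8.466 d.
q = Δh / Σ(b_i/K_i) = 1.86 / 8.466 = 0.2197 m/day.
In each layer the seepage velocity is v_i = q/n_i, so the layer transit time is t_i = b_i·n_i / q:
  layer 1 (weathered basalt): t_1 = 1.87 × 0.16 / 0.2197 = 1.362 d
  layer 2 (fine sand): t_2 = 5.77 × 0.12 / 0.2197 = 3.152 d
Total t = Σ t_i = 4.513 days.

4.51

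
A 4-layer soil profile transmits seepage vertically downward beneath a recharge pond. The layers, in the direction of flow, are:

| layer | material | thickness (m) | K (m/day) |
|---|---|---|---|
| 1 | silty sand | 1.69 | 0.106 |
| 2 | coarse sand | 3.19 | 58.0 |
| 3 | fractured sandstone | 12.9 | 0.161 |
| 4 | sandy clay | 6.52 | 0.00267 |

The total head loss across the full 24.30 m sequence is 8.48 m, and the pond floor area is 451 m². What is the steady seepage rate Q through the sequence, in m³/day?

1.51

Flow is perpendicular to layering, so the layers act in series and the equivalent K is the thickness-weighted harmonic mean.
Total thickness L = 1.69 + 3.19 + 12.9 + 6.52 = 24.30 m.
Σ(b_i/K_i) = 1.69/0.106 + 3.19/58.0 + 12.9/0.161 + 6.52/0.00267 = 2538 d.
K_eq = L / Σ(b_i/K_i) = 24.30 / 2538 = 0.009574 m/day.
Q = K_eq · A · (Δh/L) = 0.009574 × 451 × (8.48/24.30) = 1.507 m³/day.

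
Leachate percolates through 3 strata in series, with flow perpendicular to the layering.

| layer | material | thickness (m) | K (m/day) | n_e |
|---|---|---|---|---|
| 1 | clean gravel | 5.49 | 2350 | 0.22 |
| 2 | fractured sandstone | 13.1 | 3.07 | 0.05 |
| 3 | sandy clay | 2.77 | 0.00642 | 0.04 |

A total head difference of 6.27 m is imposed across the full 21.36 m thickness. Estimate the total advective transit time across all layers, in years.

With flow normal to the layers, continuity requires the same specific discharge q through every layer.
Σ(b_i/K_i) = 5.49/2350 + 13.1/3.07 + 2.77/0.00642 = 435.7 d.
q = Δh / Σ(b_i/K_i) = 6.27 / 435.7 = 0.01439 m/day.
In each layer the seepage velocity is v_i = q/n_i, so the layer transit time is t_i = b_i·n_i / q:
  layer 1 (clean gravel): t_1 = 5.49 × 0.22 / 0.01439 = 83.94 d
  layer 2 (fractured sandstone): t_2 = 13.1 × 0.05 / 0.01439 = 45.52 d
  layer 3 (sandy clay): t_3 = 2.77 × 0.04 / 0.01439 = 7.700 d
Total t = Σ t_i = 137.2 days = 0.3755 years.

0.376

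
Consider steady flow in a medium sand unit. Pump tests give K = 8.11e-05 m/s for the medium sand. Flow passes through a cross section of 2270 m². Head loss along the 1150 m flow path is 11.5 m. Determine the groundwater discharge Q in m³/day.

Convert K: 8.11e-05 m/s × 86400 = 7.007 m/day.
Hydraulic gradient i = Δh / L = 11.5 / 1150 = 0.01000.
Darcy's law: Q = K · A · i = 7.007 × 2270 × 0.01000 = 159.1 m³/day.

159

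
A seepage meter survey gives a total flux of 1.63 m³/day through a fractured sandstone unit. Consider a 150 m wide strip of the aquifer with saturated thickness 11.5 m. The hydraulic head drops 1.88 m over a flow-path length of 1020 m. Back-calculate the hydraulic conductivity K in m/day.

Cross-sectional area A = 150 × 11.5 = 1725 m².
Hydraulic gradient i = Δh / L = 1.88 / 1020 = 0.001843.
From Q = K·A·i, K = Q / (A·i) = 1.63 / (1725 × 0.001843) = 0.5127 m/day.

0.513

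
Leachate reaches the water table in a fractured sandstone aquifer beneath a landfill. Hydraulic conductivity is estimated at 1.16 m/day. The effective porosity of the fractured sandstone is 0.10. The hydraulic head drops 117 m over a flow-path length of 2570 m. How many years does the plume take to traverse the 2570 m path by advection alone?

13.3

Hydraulic gradient i = Δh / L = 117 / 2570 = 0.04553.
Darcy flux q = K · i = 1.160 × 0.04553 = 0.05281 m/day.
Seepage velocity v = q / n_e = 0.05281 / 0.10 = 0.5281 m/day.
Travel time t = L / v = 2570 / 0.5281 = 4867 days = 13.32 years.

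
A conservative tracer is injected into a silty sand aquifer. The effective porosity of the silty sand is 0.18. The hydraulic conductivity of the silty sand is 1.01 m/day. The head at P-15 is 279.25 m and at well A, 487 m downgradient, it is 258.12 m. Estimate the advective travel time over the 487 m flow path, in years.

5.48

Hydraulic gradient i = (279.25 − 258.12) / 487 = 21.13 / 487 = 0.04339.
Darcy flux q = K · i = 1.010 × 0.04339 = 0.04382 m/day.
Seepage velocity v = q / n_e = 0.04382 / 0.18 = 0.2435 m/day.
Travel time t = L / v = 487 / 0.2435 = 2000 days = 5.477 years.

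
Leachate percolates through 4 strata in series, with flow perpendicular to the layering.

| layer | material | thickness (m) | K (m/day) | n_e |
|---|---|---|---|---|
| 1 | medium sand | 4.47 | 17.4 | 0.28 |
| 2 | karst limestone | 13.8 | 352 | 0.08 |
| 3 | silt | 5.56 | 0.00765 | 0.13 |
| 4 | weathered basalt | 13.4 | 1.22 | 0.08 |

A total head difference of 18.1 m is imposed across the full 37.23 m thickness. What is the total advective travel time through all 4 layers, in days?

169

With flow normal to the layers, continuity requires the same specific discharge q through every layer.
Σ(b_i/K_i) = 4.47/17.4 + 13.8/352 + 5.56/0.00765 + 13.4/1.22 = 738.1 d.
q = Δh / Σ(b_i/K_i) = 18.1 / 738.1 = 0.02452 m/day.
In each layer the seepage velocity is v_i = q/n_i, so the layer transit time is t_i = b_i·n_i / q:
  layer 1 (medium sand): t_1 = 4.47 × 0.28 / 0.02452 = 51.04 d
  layer 2 (karst limestone): t_2 = 13.8 × 0.08 / 0.02452 = 45.02 d
  layer 3 (silt): t_3 = 5.56 × 0.13 / 0.02452 = 29.47 d
  layer 4 (weathered basalt): t_4 = 13.4 × 0.08 / 0.02452 = 43.71 d
Total t = Σ t_i = 169.2 days.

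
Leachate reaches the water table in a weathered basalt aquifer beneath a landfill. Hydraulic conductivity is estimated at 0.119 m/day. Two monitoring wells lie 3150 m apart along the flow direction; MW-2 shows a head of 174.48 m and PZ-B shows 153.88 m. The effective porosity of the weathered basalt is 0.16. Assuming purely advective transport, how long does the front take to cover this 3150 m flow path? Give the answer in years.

1770

Hydraulic gradient i = (174.48 − 153.88) / 3150 = 20.6 / 3150 = 0.006540.
Darcy flux q = K · i = 0.1190 × 0.006540 = 0.0007782 m/day.
Seepage velocity v = q / n_e = 0.0007782 / 0.16 = 0.004864 m/day.
Travel time t = L / v = 3150 / 0.004864 = 6.476e+05 days = 1773 years.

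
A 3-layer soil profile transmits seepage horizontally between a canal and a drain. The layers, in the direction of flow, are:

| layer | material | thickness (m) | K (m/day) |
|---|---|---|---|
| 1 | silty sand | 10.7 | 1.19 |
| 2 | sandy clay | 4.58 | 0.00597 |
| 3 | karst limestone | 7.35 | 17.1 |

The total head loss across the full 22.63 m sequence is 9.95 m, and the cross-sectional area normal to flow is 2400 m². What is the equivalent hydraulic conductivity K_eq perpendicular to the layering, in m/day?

Flow is perpendicular to layering, so the layers act in series and the equivalent K is the thickness-weighted harmonic mean.
Total thickness L = 10.7 + 4.58 + 7.35 = 22.63 m.
Σ(b_i/K_i) = 10.7/1.19 + 4.58/0.00597 + 7.35/17.1 = 776.6 d.
K_eq = L / Σ(b_i/K_i) = 22.63 / 776.6 = 0.02914 m/day.

0.0291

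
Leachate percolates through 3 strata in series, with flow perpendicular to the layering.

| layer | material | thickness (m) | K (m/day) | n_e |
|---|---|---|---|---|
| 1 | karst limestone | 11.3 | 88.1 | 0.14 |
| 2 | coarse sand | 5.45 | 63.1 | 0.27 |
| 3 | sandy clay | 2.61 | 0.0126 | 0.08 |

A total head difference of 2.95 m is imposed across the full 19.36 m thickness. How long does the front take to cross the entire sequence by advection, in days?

With flow normal to the layers, continuity requires the same specific discharge q through every layer.
Σ(b_i/K_i) = 11.3/88.1 + 5.45/63.1 + 2.61/0.0126 = 207.4 d.
q = Δh / Σ(b_i/K_i) = 2.95 / 207.4 = 0.01423 m/day.
In each layer the seepage velocity is v_i = q/n_i, so the layer transit time is t_i = b_i·n_i / q:
  layer 1 (karst limestone): t_1 = 11.3 × 0.14 / 0.01423 = 111.2 d
  layer 2 (coarse sand): t_2 = 5.45 × 0.27 / 0.01423 = 103.4 d
  layer 3 (sandy clay): t_3 = 2.61 × 0.08 / 0.01423 = 14.68 d
Total t = Σ t_i = 229.3 days.

229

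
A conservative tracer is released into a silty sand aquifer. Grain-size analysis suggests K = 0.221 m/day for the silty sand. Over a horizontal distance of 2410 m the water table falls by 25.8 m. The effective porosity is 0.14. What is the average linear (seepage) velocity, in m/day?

0.0169

Hydraulic gradient i = Δh / L = 25.8 / 2410 = 0.01071.
Darcy flux q = K · i = 0.2210 × 0.01071 = 0.002366 m/day.
Seepage velocity v = q / n_e = 0.002366 / 0.14 = 0.01690 m/day.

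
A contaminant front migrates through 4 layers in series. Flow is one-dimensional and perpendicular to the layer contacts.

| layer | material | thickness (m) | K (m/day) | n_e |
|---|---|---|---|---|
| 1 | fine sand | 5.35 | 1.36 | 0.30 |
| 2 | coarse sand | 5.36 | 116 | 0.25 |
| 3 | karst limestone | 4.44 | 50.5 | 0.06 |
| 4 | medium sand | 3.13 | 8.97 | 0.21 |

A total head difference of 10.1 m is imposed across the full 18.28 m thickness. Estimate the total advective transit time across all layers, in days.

1.69

With flow normal to the layers, continuity requires the same specific discharge q through every layer.
Σ(b_i/K_i) = 5.35/1.36 + 5.36/116 + 4.44/50.5 + 3.13/8.97 = 4.417 d.
q = Δh / Σ(b_i/K_i) = 10.1 / 4.417 = 2.287 m/day.
In each layer the seepage velocity is v_i = q/n_i, so the layer transit time is t_i = b_i·n_i / q:
  layer 1 (fine sand): t_1 = 5.35 × 0.30 / 2.287 = 0.7019 d
  layer 2 (coarse sand): t_2 = 5.36 × 0.25 / 2.287 = 0.5860 d
  layer 3 (karst limestone): t_3 = 4.44 × 0.06 / 2.287 = 0.1165 d
  layer 4 (medium sand): t_4 = 3.13 × 0.21 / 2.287 = 0.2874 d
Total t = Σ t_i = 1.692 days.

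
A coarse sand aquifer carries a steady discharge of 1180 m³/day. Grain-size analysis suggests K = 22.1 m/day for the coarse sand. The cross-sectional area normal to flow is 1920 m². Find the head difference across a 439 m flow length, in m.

From Q = K·A·i, i = Q / (K·A) = 1180 / (22.10 × 1920) = 0.02781.
Head loss Δh = i · L = 0.02781 × 439 = 12.21 m.

12.2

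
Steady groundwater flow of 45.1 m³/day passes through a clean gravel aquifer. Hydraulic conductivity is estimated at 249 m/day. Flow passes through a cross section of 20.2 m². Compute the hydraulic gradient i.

0.00897

From Q = K·A·i, i = Q / (K·A) = 45.1 / (249.0 × 20.20) = 0.008967.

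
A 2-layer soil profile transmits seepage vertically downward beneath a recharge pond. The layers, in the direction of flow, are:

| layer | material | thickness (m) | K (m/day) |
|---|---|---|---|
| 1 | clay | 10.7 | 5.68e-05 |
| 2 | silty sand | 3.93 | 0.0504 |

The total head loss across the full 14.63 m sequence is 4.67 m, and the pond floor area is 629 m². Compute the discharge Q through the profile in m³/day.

Flow is perpendicular to layering, so the layers act in series and the equivalent K is the thickness-weighted harmonic mean.
Total thickness L = 10.7 + 3.93 = 14.63 m.
Σ(b_i/K_i) = 10.7/5.68e-05 + 3.93/0.0504 = 1.885e+05 d.
K_eq = L / Σ(b_i/K_i) = 14.63 / 1.885e+05 = 7.763e-05 m/day.
Q = K_eq · A · (Δh/L) = 7.763e-05 × 629 × (4.67/14.63) = 0.01559 m³/day.

0.0156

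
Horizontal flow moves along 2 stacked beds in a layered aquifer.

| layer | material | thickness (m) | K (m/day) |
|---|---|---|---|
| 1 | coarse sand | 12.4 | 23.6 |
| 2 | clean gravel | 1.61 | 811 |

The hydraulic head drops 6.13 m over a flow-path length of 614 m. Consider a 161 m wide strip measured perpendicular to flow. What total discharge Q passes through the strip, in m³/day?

2570

Flow is parallel to layering, so each bed carries its own Darcy discharge and the transmissivities add.
Σ(K_i·b_i) = 23.6×12.4 + 811×1.61 = 1598 m²/day.
Hydraulic gradient i = Δh / L = 6.13 / 614 = 0.009984.
Q = Σ(K_i·b_i) · W · i = 1598 × 161 × 0.009984 = 2569 m³/day.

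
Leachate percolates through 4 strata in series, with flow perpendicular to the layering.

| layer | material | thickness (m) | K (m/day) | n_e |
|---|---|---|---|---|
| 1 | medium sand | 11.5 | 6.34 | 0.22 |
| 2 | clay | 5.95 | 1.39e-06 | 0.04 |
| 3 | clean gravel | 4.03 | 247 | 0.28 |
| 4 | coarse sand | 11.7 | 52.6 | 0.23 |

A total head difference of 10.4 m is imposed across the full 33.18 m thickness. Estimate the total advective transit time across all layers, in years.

7420

With flow normal to the layers, continuity requires the same specific discharge q through every layer.
Σ(b_i/K_i) = 11.5/6.34 + 5.95/1.39e-06 + 4.03/247 + 11.7/52.6 = 4.281e+06 d.
q = Δh / Σ(b_i/K_i) = 10.4 / 4.281e+06 = 2.430e-06 m/day.
In each layer the seepage velocity is v_i = q/n_i, so the layer transit time is t_i = b_i·n_i / q:
  layer 1 (medium sand): t_1 = 11.5 × 0.22 / 2.430e-06 = 1.041e+06 d
  layer 2 (clay): t_2 = 5.95 × 0.04 / 2.430e-06 = 97959 d
  layer 3 (clean gravel): t_3 = 4.03 × 0.28 / 2.430e-06 = 4.644e+05 d
  layer 4 (coarse sand): t_4 = 11.7 × 0.23 / 2.430e-06 = 1.108e+06 d
Total t = Σ t_i = 2.711e+06 days = 7423 years.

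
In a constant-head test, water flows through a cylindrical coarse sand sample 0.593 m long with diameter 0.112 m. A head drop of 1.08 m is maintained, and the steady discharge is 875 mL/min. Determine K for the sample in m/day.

Cross-sectional area A = π·(d/2)² = π × (0.112/2)² = 0.009852 m².
Convert discharge: 875 mL/min = 1.458e-05 m³/s.
Darcy's law rearranged: K = Q·L / (A·Δh) = 1.458e-05 × 0.593 / (0.009852 × 1.08) = 0.0008128 m/s = 70.22 m/day.

70.2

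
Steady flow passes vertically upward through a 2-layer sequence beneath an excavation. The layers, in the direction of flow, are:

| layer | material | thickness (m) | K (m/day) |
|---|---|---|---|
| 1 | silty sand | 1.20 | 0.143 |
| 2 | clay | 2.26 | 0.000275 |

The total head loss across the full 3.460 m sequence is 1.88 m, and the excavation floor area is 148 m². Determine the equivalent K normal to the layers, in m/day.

0.000421

Flow is perpendicular to layering, so the layers act in series and the equivalent K is the thickness-weighted harmonic mean.
Total thickness L = 1.20 + 2.26 = 3.460 m.
Σ(b_i/K_i) = 1.20/0.143 + 2.26/0.000275 = 8227 d.
K_eq = L / Σ(b_i/K_i) = 3.460 / 8227 = 0.0004206 m/day.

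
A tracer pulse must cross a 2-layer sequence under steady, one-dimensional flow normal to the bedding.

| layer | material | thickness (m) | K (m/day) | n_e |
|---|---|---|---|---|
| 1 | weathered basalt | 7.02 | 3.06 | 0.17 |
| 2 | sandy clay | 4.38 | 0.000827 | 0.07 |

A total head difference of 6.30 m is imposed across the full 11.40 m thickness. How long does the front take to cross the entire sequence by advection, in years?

With flow normal to the layers, continuity requires the same specific discharge q through every layer.
Σ(b_i/K_i) = 7.02/3.06 + 4.38/0.000827 = 5299 d.
q = Δh / Σ(b_i/K_i) = 6.30 / 5299 = 0.001189 m/day.
In each layer the seepage velocity is v_i = q/n_i, so the layer transit time is t_i = b_i·n_i / q:
  layer 1 (weathered basalt): t_1 = 7.02 × 0.17 / 0.001189 = 1004 d
  layer 2 (sandy clay): t_2 = 4.38 × 0.07 / 0.001189 = 257.9 d
Total t = Σ t_i = 1262 days = 3.454 years.

3.45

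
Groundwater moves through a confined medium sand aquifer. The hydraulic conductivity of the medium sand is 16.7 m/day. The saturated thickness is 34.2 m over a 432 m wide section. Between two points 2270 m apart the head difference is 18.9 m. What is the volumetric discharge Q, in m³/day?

2050

Cross-sectional area A = 432 × 34.2 = 14774 m².
Hydraulic gradient i = Δh / L = 18.9 / 2270 = 0.008326.
Darcy's law: Q = K · A · i = 16.70 × 14774 × 0.008326 = 2054 m³/day.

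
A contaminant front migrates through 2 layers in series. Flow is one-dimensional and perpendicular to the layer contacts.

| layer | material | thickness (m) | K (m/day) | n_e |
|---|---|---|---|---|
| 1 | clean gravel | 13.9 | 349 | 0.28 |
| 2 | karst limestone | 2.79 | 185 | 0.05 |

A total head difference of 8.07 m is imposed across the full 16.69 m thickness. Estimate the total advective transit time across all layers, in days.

With flow normal to the layers, continuity requires the same specific discharge q through every layer.
Σ(b_i/K_i) = 13.9/349 + 2.79/185 = 0.05491 d.
q = Δh / Σ(b_i/K_i) = 8.07 / 0.05491 = 147.0 m/day.
In each layer the seepage velocity is v_i = q/n_i, so the layer transit time is t_i = b_i·n_i / q:
  layer 1 (clean gravel): t_1 = 13.9 × 0.28 / 147.0 = 0.02648 d
  layer 2 (karst limestone): t_2 = 2.79 × 0.05 / 147.0 = 0.0009492 d
Total t = Σ t_i = 0.02743 days.

0.0274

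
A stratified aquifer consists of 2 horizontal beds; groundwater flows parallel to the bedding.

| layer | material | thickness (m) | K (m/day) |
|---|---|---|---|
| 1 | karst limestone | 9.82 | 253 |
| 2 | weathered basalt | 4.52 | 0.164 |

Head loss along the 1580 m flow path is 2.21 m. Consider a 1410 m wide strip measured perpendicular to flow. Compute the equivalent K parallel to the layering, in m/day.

Flow is parallel to layering, so each bed carries its own Darcy discharge and the transmissivities add.
Σ(K_i·b_i) = 253×9.82 + 0.164×4.52 = 2485 m²/day.
Total thickness b = 14.34 m, so K_eq = Σ(K_i·b_i)/b = 173.3 m/day.

173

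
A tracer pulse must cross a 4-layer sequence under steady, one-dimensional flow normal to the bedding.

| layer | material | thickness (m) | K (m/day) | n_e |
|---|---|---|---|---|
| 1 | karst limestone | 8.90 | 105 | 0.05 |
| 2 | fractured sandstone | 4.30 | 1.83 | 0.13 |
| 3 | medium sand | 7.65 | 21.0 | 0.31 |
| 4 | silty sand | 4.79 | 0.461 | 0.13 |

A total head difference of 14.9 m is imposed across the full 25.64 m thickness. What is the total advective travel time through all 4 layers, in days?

3.54

With flow normal to the layers, continuity requires the same specific discharge q through every layer.
Σ(b_i/K_i) = 8.90/105 + 4.30/1.83 + 7.65/21.0 + 4.79/0.461 = 13.19 d.
q = Δh / Σ(b_i/K_i) = 14.9 / 13.19 = 1.130 m/day.
In each layer the seepage velocity is v_i = q/n_i, so the layer transit time is t_i = b_i·n_i / q:
  layer 1 (karst limestone): t_1 = 8.90 × 0.05 / 1.130 = 0.3939 d
  layer 2 (fractured sandstone): t_2 = 4.30 × 0.13 / 1.130 = 0.4948 d
  layer 3 (medium sand): t_3 = 7.65 × 0.31 / 1.130 = 2.099 d
  layer 4 (silty sand): t_4 = 4.79 × 0.13 / 1.130 = 0.5512 d
Total t = Σ t_i = 3.539 days.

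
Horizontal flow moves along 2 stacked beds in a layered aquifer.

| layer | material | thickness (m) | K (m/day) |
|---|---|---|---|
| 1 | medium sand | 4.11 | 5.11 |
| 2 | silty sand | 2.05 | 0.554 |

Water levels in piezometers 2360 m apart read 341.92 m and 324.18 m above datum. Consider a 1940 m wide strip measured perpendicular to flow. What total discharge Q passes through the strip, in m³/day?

323

Flow is parallel to layering, so each bed carries its own Darcy discharge and the transmissivities add.
Σ(K_i·b_i) = 5.11×4.11 + 0.554×2.05 = 22.14 m²/day.
Hydraulic gradient i = (341.92 − 324.18) / 2360 = 17.74 / 2360 = 0.007517.
Q = Σ(K_i·b_i) · W · i = 22.14 × 1940 × 0.007517 = 322.8 m³/day.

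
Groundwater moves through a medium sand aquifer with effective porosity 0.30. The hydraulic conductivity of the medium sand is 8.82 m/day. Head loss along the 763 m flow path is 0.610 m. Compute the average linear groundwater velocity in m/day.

0.0235

Hydraulic gradient i = Δh / L = 0.610 / 763 = 0.0007995.
Darcy flux q = K · i = 8.820 × 0.0007995 = 0.007051 m/day.
Seepage velocity v = q / n_e = 0.007051 / 0.30 = 0.02350 m/day.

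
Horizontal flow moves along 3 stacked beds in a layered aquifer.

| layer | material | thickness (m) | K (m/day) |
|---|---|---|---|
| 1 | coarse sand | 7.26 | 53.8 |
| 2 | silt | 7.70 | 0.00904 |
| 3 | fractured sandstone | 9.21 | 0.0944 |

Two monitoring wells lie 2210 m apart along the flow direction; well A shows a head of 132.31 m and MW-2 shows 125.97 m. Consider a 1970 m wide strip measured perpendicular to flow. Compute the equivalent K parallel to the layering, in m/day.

16.2

Flow is parallel to layering, so each bed carries its own Darcy discharge and the transmissivities add.
Σ(K_i·b_i) = 53.8×7.26 + 0.00904×7.70 + 0.0944×9.21 = 391.5 m²/day.
Total thickness b = 24.17 m, so K_eq = Σ(K_i·b_i)/b = 16.20 m/day.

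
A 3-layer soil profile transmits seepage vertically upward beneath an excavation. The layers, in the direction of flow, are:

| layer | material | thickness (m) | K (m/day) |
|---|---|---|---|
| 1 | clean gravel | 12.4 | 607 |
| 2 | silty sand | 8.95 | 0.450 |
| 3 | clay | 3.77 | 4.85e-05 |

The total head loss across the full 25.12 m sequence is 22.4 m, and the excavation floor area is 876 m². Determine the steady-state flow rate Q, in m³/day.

Flow is perpendicular to layering, so the layers act in series and the equivalent K is the thickness-weighted harmonic mean.
Total thickness L = 12.4 + 8.95 + 3.77 = 25.12 m.
Σ(b_i/K_i) = 12.4/607 + 8.95/0.450 + 3.77/4.85e-05 = 77752 d.
K_eq = L / Σ(b_i/K_i) = 25.12 / 77752 = 0.0003231 m/day.
Q = K_eq · A · (Δh/L) = 0.0003231 × 876 × (22.4/25.12) = 0.2524 m³/day.

0.252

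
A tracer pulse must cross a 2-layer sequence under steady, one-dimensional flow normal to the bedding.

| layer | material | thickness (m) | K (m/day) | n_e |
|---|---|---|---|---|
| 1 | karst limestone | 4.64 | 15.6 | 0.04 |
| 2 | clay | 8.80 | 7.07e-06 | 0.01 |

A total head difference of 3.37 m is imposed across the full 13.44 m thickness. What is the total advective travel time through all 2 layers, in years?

277

With flow normal to the layers, continuity requires the same specific discharge q through every layer.
Σ(b_i/K_i) = 4.64/15.6 + 8.80/7.07e-06 = 1.245e+06 d.
q = Δh / Σ(b_i/K_i) = 3.37 / 1.245e+06 = 2.707e-06 m/day.
In each layer the seepage velocity is v_i = q/n_i, so the layer transit time is t_i = b_i·n_i / q:
  layer 1 (karst limestone): t_1 = 4.64 × 0.04 / 2.707e-06 = 68551 d
  layer 2 (clay): t_2 = 8.80 × 0.01 / 2.707e-06 = 32502 d
Total t = Σ t_i = 1.011e+05 days = 276.7 years.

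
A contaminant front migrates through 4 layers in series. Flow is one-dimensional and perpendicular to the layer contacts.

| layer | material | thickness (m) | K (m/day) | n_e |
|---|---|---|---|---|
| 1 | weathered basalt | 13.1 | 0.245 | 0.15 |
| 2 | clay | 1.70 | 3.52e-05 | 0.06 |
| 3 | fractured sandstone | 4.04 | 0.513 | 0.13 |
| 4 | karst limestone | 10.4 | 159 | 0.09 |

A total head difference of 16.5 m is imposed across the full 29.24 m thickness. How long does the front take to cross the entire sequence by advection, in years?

28.3

With flow normal to the layers, continuity requires the same specific discharge q through every layer.
Σ(b_i/K_i) = 13.1/0.245 + 1.70/3.52e-05 + 4.04/0.513 + 10.4/159 = 48357 d.
q = Δh / Σ(b_i/K_i) = 16.5 / 48357 = 0.0003412 m/day.
In each layer the seepage velocity is v_i = q/n_i, so the layer transit time is t_i = b_i·n_i / q:
  layer 1 (weathered basalt): t_1 = 13.1 × 0.15 / 0.0003412 = 5759 d
  layer 2 (clay): t_2 = 1.70 × 0.06 / 0.0003412 = 298.9 d
  layer 3 (fractured sandstone): t_3 = 4.04 × 0.13 / 0.0003412 = 1539 d
  layer 4 (karst limestone): t_4 = 10.4 × 0.09 / 0.0003412 = 2743 d
Total t = Σ t_i = 10340 days = 28.31 years.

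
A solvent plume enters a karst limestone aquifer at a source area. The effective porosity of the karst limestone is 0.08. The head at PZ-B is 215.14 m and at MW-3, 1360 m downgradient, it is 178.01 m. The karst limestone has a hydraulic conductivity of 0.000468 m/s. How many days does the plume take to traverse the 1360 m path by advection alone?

98.6

Convert K: 0.000468 m/s × 86400 = 40.44 m/day.
Hydraulic gradient i = (215.14 − 178.01) / 1360 = 37.13 / 1360 = 0.02730.
Darcy flux q = K · i = 40.44 × 0.02730 = 1.104 m/day.
Seepage velocity v = q / n_e = 1.104 / 0.08 = 13.80 m/day.
Travel time t = L / v = 1360 / 13.80 = 98.56 days.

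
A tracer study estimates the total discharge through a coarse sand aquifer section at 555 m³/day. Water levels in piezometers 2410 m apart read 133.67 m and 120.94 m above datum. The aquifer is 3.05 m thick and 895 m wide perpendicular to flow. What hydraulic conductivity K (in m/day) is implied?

Cross-sectional area A = 895 × 3.05 = 2730 m².
Hydraulic gradient i = (133.67 − 120.94) / 2410 = 12.73 / 2410 = 0.005282.
From Q = K·A·i, K = Q / (A·i) = 555 / (2730 × 0.005282) = 38.49 m/day.

38.5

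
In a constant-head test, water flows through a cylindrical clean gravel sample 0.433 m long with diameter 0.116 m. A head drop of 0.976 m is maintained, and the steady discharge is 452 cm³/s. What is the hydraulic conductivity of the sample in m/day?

1640

Cross-sectional area A = π·(d/2)² = π × (0.116/2)² = 0.01057 m².
Convert discharge: 452 cm³/s = 0.0004520 m³/s.
Darcy's law rearranged: K = Q·L / (A·Δh) = 0.0004520 × 0.433 / (0.01057 × 0.976) = 0.01897 m/s = 1639 m/day.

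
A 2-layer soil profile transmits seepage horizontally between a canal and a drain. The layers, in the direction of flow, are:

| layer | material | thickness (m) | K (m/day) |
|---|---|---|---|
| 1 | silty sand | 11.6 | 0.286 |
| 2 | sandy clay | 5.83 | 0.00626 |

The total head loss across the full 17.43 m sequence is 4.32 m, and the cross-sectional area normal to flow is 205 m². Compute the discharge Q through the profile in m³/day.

0.911

Flow is perpendicular to layering, so the layers act in series and the equivalent K is the thickness-weighted harmonic mean.
Total thickness L = 11.6 + 5.83 = 17.43 m.
Σ(b_i/K_i) = 11.6/0.286 + 5.83/0.00626 = 971.9 d.
K_eq = L / Σ(b_i/K_i) = 17.43 / 971.9 = 0.01793 m/day.
Q = K_eq · A · (Δh/L) = 0.01793 × 205 × (4.32/17.43) = 0.9112 m³/day.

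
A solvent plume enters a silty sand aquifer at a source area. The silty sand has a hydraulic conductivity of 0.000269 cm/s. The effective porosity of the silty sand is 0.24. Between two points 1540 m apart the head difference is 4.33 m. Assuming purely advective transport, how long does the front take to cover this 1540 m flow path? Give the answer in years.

1550

Convert K: 0.000269 cm/s × 864 = 0.2324 m/day.
Hydraulic gradient i = Δh / L = 4.33 / 1540 = 0.002812.
Darcy flux q = K · i = 0.2324 × 0.002812 = 0.0006535 m/day.
Seepage velocity v = q / n_e = 0.0006535 / 0.24 = 0.002723 m/day.
Travel time t = L / v = 1540 / 0.002723 = 5.656e+05 days = 1548 years.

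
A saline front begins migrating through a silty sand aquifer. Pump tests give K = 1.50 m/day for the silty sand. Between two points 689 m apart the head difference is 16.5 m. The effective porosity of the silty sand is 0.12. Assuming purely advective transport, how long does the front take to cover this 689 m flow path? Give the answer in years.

6.30

Hydraulic gradient i = Δh / L = 16.5 / 689 = 0.02395.
Darcy flux q = K · i = 1.500 × 0.02395 = 0.03592 m/day.
Seepage velocity v = q / n_e = 0.03592 / 0.12 = 0.2993 m/day.
Travel time t = L / v = 689 / 0.2993 = 2302 days = 6.302 years.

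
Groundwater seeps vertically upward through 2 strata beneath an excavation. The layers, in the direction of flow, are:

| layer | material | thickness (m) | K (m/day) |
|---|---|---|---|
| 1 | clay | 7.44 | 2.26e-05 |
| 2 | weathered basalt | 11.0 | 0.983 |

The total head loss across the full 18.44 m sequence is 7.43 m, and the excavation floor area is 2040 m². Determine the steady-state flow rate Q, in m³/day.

0.0460

Flow is perpendicular to layering, so the layers act in series and the equivalent K is the thickness-weighted harmonic mean.
Total thickness L = 7.44 + 11.0 = 18.44 m.
Σ(b_i/K_i) = 7.44/2.26e-05 + 11.0/0.983 = 3.292e+05 d.
K_eq = L / Σ(b_i/K_i) = 18.44 / 3.292e+05 = 5.601e-05 m/day.
Q = K_eq · A · (Δh/L) = 5.601e-05 × 2040 × (7.43/18.44) = 0.04604 m³/day.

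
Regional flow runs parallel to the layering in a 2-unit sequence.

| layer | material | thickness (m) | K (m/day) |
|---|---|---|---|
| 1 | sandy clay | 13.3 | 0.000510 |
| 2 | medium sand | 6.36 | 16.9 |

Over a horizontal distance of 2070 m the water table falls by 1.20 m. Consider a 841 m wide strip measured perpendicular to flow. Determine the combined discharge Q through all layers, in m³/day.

52.4

Flow is parallel to layering, so each bed carries its own Darcy discharge and the transmissivities add.
Σ(K_i·b_i) = 0.000510×13.3 + 16.9×6.36 = 107.5 m²/day.
Hydraulic gradient i = Δh / L = 1.20 / 2070 = 0.0005797.
Q = Σ(K_i·b_i) · W · i = 107.5 × 841 × 0.0005797 = 52.41 m³/day.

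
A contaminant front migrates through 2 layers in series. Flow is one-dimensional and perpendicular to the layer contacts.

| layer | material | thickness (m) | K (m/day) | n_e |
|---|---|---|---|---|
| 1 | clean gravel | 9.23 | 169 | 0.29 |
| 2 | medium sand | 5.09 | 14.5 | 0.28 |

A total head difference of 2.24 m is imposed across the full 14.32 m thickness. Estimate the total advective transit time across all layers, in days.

With flow normal to the layers, continuity requires the same specific discharge q through every layer.
Σ(b_i/K_i) = 9.23/169 + 5.09/14.5 = 0.4056 d.
q = Δh / Σ(b_i/K_i) = 2.24 / 0.4056 = 5.522 m/day.
In each layer the seepage velocity is v_i = q/n_i, so the layer transit time is t_i = b_i·n_i / q:
  layer 1 (clean gravel): t_1 = 9.23 × 0.29 / 5.522 = 0.4847 d
  layer 2 (medium sand): t_2 = 5.09 × 0.28 / 5.522 = 0.2581 d
Total t = Σ t_i = 0.7428 days.

0.743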